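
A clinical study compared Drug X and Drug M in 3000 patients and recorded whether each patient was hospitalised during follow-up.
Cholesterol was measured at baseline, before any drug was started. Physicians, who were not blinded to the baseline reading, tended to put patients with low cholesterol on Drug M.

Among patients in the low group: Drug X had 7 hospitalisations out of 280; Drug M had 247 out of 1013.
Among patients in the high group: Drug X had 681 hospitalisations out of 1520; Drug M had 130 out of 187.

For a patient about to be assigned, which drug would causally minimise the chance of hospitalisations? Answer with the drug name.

Within every cholesterol level Drug X has the lower rate, yet pooled Drug M does — Simpson's reversal.
Cholesterol is set before the drug has any effect — it is not caused by the drug — and it independently drives the outcome. That makes it a confounder, so the causal comparison is within cholesterol levels.
Within each level — low: 2.5% vs 24.4%; high: 44.8% vs 69.5% — Drug X is lower every time.

Drug X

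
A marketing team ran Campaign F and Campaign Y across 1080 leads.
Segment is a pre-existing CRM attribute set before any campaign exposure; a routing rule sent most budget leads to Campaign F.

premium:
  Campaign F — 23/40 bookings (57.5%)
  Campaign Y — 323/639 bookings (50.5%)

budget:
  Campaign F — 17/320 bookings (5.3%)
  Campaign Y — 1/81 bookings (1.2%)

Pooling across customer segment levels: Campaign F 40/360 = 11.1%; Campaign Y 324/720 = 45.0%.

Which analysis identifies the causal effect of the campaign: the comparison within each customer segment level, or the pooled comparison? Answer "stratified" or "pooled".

Within every customer segment level Campaign F has the higher rate, yet pooled Campaign Y does — Simpson's reversal.
Customer segment is set before the campaign has any effect — it is not caused by the campaign — and it independently drives the outcome. That makes it a confounder, so the causal comparison is within customer segment levels.
Within each level — premium: 57.5% vs 50.5%; budget: 5.3% vs 1.2% — Campaign F is higher every time.

stratified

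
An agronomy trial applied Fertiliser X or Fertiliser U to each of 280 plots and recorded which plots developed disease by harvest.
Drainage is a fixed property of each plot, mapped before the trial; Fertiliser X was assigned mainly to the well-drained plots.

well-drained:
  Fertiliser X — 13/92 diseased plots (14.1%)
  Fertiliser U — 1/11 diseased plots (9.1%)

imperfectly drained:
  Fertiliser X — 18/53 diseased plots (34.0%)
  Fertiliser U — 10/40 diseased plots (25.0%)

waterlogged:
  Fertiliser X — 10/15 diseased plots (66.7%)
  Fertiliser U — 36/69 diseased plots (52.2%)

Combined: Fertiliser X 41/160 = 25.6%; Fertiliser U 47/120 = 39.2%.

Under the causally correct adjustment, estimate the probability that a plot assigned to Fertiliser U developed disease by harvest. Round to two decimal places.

Since field drainage is a pre-existing factor (not a product of the fertiliser) and it affects the outcome on its own, it is a confounder. The stratified rates, not the pooled rate, identify the causal effect.
Standardising Fertiliser U to the population field drainage mix: 0.368·1/11 + 0.332·10/40 + 0.300·36/69 = 0.273.

0.27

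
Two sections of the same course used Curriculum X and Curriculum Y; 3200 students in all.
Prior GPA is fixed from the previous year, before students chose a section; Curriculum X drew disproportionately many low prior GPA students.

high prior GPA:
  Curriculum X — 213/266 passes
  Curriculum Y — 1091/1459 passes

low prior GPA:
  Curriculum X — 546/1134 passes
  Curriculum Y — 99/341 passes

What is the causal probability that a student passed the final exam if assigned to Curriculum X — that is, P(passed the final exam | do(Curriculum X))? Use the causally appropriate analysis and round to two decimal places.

Curriculum X is higher inside every prior GPA band stratum but Curriculum Y is higher in aggregate. Whether to stratify depends on how prior GPA band relates to the teaching method.
Since prior GPA band is a pre-existing factor (not a product of the teaching method) and it affects the outcome on its own, it is a confounder. The stratified rates, not the pooled rate, identify the causal effect.
Standardising Curriculum X to the population prior GPA band mix: 0.539·213/266 + 0.461·546/1134 = 0.654.

0.65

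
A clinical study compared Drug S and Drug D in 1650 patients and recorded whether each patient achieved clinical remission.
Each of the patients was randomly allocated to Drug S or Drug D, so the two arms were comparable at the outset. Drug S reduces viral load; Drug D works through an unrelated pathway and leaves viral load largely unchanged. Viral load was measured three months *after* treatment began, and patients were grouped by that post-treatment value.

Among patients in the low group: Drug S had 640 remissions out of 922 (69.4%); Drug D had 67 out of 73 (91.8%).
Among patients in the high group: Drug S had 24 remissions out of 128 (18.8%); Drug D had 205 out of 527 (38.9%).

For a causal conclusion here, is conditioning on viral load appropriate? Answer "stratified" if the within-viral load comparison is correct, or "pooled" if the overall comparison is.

The viral load-specific comparison favours Drug D throughout, but the pooled figures favour Drug S. The question is whether to condition on viral load.
Viral load here is a post-treatment variable shaped by the drug; conditioning on it would introduce bias rather than remove it. The overall comparison is the causal one.
Pooled: Drug S 63.2% vs Drug D 45.3%; Drug S is higher overall.

pooled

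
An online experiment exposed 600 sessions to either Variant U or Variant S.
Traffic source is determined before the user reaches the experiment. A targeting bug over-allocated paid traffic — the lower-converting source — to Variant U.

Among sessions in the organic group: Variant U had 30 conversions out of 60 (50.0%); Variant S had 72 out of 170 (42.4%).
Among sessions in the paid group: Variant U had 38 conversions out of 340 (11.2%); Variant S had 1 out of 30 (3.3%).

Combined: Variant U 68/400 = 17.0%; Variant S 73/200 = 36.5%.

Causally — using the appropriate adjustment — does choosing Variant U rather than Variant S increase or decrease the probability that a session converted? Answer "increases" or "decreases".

Within every traffic source level Variant U has the higher rate, yet pooled Variant S does — Simpson's reversal.
Here traffic source is a common cause — it drives both which variant a case falls under and the outcome. The crude comparison mixes populations; the stratum-specific rates are the causally relevant ones.
Within each level — organic: 50.0% vs 42.4%; paid: 11.2% vs 3.3% — Variant U is higher every time.

increases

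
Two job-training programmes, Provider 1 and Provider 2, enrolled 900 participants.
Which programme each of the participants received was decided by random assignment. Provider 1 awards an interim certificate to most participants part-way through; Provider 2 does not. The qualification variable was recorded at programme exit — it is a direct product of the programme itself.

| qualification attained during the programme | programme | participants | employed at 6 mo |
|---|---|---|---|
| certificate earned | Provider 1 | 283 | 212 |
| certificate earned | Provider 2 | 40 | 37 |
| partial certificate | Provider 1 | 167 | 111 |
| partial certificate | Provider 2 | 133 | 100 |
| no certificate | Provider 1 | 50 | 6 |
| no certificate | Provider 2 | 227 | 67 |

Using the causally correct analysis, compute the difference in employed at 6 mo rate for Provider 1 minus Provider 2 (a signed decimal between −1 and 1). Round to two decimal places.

The distribution of qualification attained during the programme is itself part of what the programme does — it is an intermediate outcome. Holding it fixed would remove that part of the effect; the total effect is the pooled difference.
The causal difference is the pooled difference: 0.658 − 0.510 = +0.148.

+0.15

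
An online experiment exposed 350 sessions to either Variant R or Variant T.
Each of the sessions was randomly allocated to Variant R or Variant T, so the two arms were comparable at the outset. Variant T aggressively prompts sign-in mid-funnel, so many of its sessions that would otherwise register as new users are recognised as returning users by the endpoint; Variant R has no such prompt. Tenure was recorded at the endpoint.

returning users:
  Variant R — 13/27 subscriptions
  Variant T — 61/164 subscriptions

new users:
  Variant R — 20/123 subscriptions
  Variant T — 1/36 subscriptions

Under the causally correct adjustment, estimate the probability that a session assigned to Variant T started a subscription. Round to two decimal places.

User tenure lies on the pathway variant → user tenure → outcome, so adjusting for it blocks the indirect effect. For the total causal effect of variant, use the unadjusted pooled rates.
So P(outcome | do(Variant T)) is just the pooled rate for Variant T: 62/200 = 0.310.

0.31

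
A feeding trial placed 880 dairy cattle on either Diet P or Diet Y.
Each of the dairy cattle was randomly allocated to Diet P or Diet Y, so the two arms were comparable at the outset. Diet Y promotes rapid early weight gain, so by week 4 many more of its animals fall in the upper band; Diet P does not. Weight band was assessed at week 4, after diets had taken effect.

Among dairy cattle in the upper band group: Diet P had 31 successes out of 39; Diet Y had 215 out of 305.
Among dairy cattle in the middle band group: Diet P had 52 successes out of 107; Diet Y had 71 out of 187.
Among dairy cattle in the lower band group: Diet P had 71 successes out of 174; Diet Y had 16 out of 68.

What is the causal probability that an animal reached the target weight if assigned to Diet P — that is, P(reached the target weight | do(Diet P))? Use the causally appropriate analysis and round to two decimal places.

0.48

Stratifying would compare diets among dairy cattle the diets themselves sorted into week-4 weight band groups — a form of selection on an intermediate. The unconditioned pooled rates give the total causal effect.
So P(outcome | do(Diet P)) is just the pooled rate for Diet P: 154/320 = 0.481.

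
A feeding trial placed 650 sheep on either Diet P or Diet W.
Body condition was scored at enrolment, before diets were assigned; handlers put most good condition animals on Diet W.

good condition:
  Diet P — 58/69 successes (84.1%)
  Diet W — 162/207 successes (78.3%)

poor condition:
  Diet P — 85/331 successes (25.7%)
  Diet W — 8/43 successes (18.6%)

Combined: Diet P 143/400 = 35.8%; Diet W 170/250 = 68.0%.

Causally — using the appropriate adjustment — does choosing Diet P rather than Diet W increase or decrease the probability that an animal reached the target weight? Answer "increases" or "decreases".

increases

Here starting body condition is a common cause — it drives both which diet a case falls under and the outcome. The crude comparison mixes populations; the stratum-specific rates are the causally relevant ones.
Within each level — good condition: 84.1% vs 78.3%; poor condition: 25.7% vs 18.6% — Diet P is higher every time.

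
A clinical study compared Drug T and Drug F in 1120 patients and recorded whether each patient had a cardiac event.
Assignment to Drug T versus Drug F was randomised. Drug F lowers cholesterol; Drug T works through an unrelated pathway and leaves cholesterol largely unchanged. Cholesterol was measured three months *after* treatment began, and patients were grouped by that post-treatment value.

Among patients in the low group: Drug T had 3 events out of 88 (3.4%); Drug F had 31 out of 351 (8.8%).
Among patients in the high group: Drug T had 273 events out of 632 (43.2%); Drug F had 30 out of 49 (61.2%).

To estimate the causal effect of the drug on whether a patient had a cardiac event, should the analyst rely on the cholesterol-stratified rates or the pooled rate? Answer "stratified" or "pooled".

Cholesterol lies on the pathway drug → cholesterol → outcome, so adjusting for it blocks the indirect effect. For the total causal effect of drug, use the unadjusted pooled rates.
Pooled: Drug T 38.3% vs Drug F 15.2%; Drug F is lower overall.

pooled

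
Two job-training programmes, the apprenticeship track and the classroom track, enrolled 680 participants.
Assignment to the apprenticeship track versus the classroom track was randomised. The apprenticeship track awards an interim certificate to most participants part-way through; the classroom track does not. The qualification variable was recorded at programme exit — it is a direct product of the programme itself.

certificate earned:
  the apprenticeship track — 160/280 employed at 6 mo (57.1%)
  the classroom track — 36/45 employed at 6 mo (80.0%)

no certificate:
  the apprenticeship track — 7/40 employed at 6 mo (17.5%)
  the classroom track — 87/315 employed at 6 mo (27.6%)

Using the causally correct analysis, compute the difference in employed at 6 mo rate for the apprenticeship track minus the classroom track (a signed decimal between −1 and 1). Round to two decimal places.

+0.18

the classroom track is higher inside every qualification attained during the programme stratum but the apprenticeship track is higher in aggregate. Whether to stratify depends on how qualification attained during the programme relates to the programme.
Stratifying would compare programmes among participants the programmes themselves sorted into qualification attained during the programme groups — a form of selection on an intermediate. The unconditioned pooled rates give the total causal effect.
The causal difference is the pooled difference: 0.522 − 0.342 = +0.180.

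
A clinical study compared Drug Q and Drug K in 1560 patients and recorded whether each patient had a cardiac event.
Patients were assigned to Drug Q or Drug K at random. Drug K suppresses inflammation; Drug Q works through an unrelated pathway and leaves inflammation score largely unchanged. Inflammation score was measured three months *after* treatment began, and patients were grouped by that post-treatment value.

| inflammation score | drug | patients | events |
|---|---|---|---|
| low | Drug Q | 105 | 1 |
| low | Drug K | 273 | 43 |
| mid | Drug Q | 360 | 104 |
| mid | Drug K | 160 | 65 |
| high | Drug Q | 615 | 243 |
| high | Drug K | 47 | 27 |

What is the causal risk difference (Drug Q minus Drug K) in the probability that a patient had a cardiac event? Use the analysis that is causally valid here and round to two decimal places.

+0.04

Drug Q is lower inside every inflammation score stratum but Drug K is lower in aggregate. Whether to stratify depends on how inflammation score relates to the drug.
Because the drug influences inflammation score, inflammation score is a post-treatment mediator, not a confounder. Stratifying on it would bias the estimate; the causal effect is the crude pooled difference.
The causal difference is the pooled difference: 0.322 − 0.281 = +0.041.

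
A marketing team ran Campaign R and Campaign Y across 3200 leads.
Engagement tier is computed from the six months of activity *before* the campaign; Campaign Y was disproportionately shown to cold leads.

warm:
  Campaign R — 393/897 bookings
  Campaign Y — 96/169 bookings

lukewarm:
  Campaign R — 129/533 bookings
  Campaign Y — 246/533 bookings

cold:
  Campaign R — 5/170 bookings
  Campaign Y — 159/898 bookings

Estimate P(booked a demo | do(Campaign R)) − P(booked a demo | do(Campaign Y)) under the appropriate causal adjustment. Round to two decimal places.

Within every engagement tier level Campaign Y has the higher rate, yet pooled Campaign R does — Simpson's reversal.
Engagement tier is set before the campaign has any effect — it is not caused by the campaign — and it independently drives the outcome. That makes it a confounder, so the causal comparison is within engagement tier levels.
Adjusting over the population distribution of engagement tier: 0.333·(0.438−0.568) + 0.333·(0.242−0.462) + 0.334·(0.029−0.177) = -0.166.

-0.17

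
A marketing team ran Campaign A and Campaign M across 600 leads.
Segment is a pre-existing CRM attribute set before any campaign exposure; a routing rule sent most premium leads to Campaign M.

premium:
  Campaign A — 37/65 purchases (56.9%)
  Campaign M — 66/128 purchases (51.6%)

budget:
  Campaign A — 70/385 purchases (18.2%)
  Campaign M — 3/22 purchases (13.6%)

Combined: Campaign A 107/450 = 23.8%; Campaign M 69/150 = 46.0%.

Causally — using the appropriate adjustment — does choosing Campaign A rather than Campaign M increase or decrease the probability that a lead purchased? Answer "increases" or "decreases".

increases

The customer segment-specific comparison favours Campaign A throughout, but the pooled figures favour Campaign M. The question is whether to condition on customer segment.
Customer segment satisfies the back-door criterion: it is not a descendant of the campaign, and it blocks the spurious path from campaign to outcome. Adjusting for it (i.e., using the within-customer segment rates) gives the causal effect.
Within each level — premium: 56.9% vs 51.6%; budget: 18.2% vs 13.6% — Campaign A is higher every time.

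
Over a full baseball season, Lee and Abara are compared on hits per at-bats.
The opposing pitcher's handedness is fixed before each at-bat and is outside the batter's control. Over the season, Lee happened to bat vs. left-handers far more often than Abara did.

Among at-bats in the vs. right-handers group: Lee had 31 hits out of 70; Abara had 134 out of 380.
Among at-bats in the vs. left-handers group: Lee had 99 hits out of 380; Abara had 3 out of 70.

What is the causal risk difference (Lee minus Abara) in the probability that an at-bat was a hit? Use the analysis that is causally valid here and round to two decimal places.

Pitcher handedness is set before the player has any effect — it is not caused by the player — and it independently drives the outcome. That makes it a confounder, so the causal comparison is within pitcher handedness levels.
Adjusting over the population distribution of pitcher handedness: 0.500·(0.443−0.353) + 0.500·(0.261−0.043) = +0.154.

+0.15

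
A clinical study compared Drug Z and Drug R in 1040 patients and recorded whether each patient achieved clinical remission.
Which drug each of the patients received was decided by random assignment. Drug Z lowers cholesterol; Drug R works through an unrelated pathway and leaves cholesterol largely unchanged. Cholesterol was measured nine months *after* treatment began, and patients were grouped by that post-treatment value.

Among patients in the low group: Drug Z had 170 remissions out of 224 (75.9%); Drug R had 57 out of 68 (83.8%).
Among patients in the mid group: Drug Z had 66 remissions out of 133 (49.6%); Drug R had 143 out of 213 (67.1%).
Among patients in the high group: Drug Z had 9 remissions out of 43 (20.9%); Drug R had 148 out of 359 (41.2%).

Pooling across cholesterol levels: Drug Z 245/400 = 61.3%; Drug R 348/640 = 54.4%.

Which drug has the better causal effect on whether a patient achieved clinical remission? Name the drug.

Drug Z

Stratifying would compare drugs among patients the drugs themselves sorted into cholesterol groups — a form of selection on an intermediate. The unconditioned pooled rates give the total causal effect.
Pooled: Drug Z 61.3% vs Drug R 54.4%; Drug Z is higher overall.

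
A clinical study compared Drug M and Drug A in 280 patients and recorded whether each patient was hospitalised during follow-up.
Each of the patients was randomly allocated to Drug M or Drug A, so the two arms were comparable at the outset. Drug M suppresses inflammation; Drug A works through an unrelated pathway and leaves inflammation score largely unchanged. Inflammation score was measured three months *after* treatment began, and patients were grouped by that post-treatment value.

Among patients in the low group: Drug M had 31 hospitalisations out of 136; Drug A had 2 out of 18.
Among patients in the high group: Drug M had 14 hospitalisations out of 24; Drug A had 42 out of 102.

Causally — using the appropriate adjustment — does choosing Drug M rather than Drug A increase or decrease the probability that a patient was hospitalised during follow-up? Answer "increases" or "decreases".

The inflammation score-specific comparison favours Drug A throughout, but the pooled figures favour Drug M. The question is whether to condition on inflammation score.
Inflammation score lies on the pathway drug → inflammation score → outcome, so adjusting for it blocks the indirect effect. For the total causal effect of drug, use the unadjusted pooled rates.
Pooled: Drug M 28.1% vs Drug A 36.7%; Drug M is lower overall.

decreases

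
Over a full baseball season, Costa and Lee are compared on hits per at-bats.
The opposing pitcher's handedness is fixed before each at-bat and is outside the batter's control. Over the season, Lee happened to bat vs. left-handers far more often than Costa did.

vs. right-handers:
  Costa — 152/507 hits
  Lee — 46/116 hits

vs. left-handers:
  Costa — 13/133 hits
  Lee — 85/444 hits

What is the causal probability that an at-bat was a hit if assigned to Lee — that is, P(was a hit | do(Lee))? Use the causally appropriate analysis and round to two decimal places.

0.30

Pitcher handedness is set before the player has any effect — it is not caused by the player — and it independently drives the outcome. That makes it a confounder, so the causal comparison is within pitcher handedness levels.
Standardising Lee to the population pitcher handedness mix: 0.519·46/116 + 0.481·85/444 = 0.298.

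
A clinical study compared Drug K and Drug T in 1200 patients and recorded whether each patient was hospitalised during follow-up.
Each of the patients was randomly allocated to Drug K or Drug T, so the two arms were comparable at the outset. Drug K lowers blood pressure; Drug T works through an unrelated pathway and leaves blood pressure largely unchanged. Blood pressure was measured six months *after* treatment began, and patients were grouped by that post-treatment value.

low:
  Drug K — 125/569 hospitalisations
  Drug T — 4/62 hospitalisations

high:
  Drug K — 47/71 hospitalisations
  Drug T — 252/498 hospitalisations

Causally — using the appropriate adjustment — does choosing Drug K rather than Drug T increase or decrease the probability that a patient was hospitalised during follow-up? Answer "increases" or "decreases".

The stratified and pooled comparisons disagree (Drug T wins within each blood pressure; Drug K wins overall), so the answer turns on the causal role of blood pressure.
The distribution of blood pressure is itself part of what the drug does — it is an intermediate outcome. Holding it fixed would remove that part of the effect; the total effect is the pooled difference.
Pooled: Drug K 26.9% vs Drug T 45.7%; Drug K is lower overall.

decreases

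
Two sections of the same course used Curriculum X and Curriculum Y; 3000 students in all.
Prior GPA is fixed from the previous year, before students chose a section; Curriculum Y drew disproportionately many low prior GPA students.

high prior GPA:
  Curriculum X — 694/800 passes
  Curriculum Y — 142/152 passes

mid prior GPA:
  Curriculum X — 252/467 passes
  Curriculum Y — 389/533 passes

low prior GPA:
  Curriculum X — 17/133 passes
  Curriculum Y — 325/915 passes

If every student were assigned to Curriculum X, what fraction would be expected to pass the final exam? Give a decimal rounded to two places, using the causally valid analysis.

The stratified and pooled comparisons disagree (Curriculum Y wins within each prior GPA band; Curriculum X wins overall), so the answer turns on the causal role of prior GPA band.
Here prior GPA band is a common cause — it drives both which teaching method a case falls under and the outcome. The crude comparison mixes populations; the stratum-specific rates are the causally relevant ones.
Standardising Curriculum X to the population prior GPA band mix: 0.317·694/800 + 0.333·252/467 + 0.349·17/133 = 0.500.

0.50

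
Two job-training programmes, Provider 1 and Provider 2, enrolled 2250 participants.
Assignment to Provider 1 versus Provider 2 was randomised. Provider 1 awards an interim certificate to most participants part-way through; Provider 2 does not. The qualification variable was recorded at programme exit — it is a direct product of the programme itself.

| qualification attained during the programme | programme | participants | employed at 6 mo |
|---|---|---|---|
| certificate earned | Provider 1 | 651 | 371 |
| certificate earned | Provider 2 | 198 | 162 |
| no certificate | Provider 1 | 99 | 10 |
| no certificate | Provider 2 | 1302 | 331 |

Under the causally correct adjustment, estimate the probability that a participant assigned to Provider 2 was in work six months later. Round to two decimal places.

0.33

The qualification attained during the programme-specific comparison favours Provider 2 throughout, but the pooled figures favour Provider 1. The question is whether to condition on qualification attained during the programme.
Qualification attained during the programme is downstream of the programme. One should not condition on a consequence of treatment, so the overall rates are the right comparison.
So P(outcome | do(Provider 2)) is just the pooled rate for Provider 2: 493/1500 = 0.329.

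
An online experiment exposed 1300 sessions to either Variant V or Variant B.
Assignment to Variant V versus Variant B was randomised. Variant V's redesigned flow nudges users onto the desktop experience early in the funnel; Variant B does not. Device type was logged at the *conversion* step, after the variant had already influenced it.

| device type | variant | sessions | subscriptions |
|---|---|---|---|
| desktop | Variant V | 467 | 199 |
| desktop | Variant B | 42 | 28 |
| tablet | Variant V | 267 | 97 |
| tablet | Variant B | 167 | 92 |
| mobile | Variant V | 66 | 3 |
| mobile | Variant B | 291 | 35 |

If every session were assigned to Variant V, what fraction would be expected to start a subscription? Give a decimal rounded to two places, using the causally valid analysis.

0.37

Because the variant influences device type, device type is a post-treatment mediator, not a confounder. Stratifying on it would bias the estimate; the causal effect is the crude pooled difference.
So P(outcome | do(Variant V)) is just the pooled rate for Variant V: 299/800 = 0.374.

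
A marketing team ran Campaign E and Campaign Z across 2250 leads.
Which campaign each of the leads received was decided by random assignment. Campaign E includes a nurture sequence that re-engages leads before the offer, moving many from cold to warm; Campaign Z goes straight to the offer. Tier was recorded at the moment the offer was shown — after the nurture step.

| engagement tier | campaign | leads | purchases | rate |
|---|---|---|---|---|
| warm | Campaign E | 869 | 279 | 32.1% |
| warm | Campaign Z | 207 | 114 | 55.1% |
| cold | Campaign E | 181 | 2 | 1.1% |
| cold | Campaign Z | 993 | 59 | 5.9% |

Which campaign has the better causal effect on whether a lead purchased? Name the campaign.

Engagement tier lies on the pathway campaign → engagement tier → outcome, so adjusting for it blocks the indirect effect. For the total causal effect of campaign, use the unadjusted pooled rates.
Pooled: Campaign E 26.8% vs Campaign Z 14.4%; Campaign E is higher overall.

Campaign E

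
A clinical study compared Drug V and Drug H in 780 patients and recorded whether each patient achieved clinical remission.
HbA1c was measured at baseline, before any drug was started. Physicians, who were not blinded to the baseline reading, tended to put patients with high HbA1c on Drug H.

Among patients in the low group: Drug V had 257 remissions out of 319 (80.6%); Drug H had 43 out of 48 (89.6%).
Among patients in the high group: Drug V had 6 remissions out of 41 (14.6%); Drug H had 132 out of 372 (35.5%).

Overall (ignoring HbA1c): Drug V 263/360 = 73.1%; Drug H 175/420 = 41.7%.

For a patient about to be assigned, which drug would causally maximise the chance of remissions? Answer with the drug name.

Drug H

The HbA1c-specific comparison favours Drug H throughout, but the pooled figures favour Drug V. The question is whether to condition on HbA1c.
HbA1c differs across drugs for reasons unrelated to any effect of the drug itself, and it separately predicts the outcome — a classic confounder. We must compare within HbA1c levels.
Within each level — low: 80.6% vs 89.6%; high: 14.6% vs 35.5% — Drug H is higher every time.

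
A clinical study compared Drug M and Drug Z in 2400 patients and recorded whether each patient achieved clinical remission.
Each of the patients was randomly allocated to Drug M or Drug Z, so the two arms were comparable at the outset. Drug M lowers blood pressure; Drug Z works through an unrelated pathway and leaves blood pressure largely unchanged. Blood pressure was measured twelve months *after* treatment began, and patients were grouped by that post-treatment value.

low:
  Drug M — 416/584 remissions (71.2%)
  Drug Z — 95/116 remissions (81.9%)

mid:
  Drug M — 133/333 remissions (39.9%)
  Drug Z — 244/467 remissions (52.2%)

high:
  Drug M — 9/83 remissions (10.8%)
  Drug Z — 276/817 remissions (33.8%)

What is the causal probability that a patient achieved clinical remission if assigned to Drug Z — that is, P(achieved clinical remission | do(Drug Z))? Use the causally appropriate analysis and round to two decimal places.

0.44

The blood pressure-specific comparison favours Drug Z throughout, but the pooled figures favour Drug M. The question is whether to condition on blood pressure.
The distribution of blood pressure is itself part of what the drug does — it is an intermediate outcome. Holding it fixed would remove that part of the effect; the total effect is the pooled difference.
So P(outcome | do(Drug Z)) is just the pooled rate for Drug Z: 615/1400 = 0.439.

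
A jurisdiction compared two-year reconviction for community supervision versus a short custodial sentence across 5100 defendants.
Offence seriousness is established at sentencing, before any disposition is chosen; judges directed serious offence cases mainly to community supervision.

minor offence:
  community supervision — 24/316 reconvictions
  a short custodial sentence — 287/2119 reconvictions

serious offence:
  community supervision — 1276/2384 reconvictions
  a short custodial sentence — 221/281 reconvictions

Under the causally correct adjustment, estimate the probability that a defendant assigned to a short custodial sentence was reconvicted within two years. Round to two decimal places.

The offence seriousness-specific comparison favours community supervision throughout, but the pooled figures favour a short custodial sentence. The question is whether to condition on offence seriousness.
Offence seriousness is set before the disposition has any effect — it is not caused by the disposition — and it independently drives the outcome. That makes it a confounder, so the causal comparison is within offence seriousness levels.
Standardising a short custodial sentence to the population offence seriousness mix: 0.477·287/2119 + 0.523·221/281 = 0.476.

0.48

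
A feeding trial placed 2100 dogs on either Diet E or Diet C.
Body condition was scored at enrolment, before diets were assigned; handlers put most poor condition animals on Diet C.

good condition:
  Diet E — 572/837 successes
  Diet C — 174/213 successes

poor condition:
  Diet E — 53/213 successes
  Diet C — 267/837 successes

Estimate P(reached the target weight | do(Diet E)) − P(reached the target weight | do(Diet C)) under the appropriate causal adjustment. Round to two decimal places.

-0.10

The stratified and pooled comparisons disagree (Diet C wins within each starting body condition; Diet E wins overall), so the answer turns on the causal role of starting body condition.
Here starting body condition is a common cause — it drives both which diet a case falls under and the outcome. The crude comparison mixes populations; the stratum-specific rates are the causally relevant ones.
Adjusting over the population distribution of starting body condition: 0.500·(0.683−0.817) + 0.500·(0.249−0.319) = -0.102.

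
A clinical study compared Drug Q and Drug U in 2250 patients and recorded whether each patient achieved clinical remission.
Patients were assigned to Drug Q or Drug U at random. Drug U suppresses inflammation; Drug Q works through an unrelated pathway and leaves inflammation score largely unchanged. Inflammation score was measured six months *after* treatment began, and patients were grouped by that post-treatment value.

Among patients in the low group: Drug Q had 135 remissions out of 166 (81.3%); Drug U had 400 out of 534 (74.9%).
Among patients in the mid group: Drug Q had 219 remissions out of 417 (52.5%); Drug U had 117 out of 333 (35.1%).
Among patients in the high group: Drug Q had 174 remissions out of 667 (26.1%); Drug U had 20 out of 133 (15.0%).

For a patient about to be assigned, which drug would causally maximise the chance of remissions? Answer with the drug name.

Within every inflammation score level Drug Q has the higher rate, yet pooled Drug U does — Simpson's reversal.
Inflammation score here is a post-treatment variable shaped by the drug; conditioning on it would introduce bias rather than remove it. The overall comparison is the causal one.
Pooled: Drug Q 42.2% vs Drug U 53.7%; Drug U is higher overall.

Drug U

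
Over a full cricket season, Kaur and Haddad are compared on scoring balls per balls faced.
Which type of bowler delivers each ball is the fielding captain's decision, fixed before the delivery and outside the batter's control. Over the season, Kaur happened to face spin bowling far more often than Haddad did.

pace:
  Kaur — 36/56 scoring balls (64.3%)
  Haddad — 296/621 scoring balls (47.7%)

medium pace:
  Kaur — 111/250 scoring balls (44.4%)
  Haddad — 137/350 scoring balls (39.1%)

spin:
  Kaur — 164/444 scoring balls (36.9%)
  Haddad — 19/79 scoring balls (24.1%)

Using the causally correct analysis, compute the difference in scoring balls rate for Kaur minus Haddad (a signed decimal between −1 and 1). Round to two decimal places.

+0.12

Bowling type satisfies the back-door criterion: it is not a descendant of the player, and it blocks the spurious path from player to outcome. Adjusting for it (i.e., using the within-bowling type rates) gives the causal effect.
Adjusting over the population distribution of bowling type: 0.376·(0.643−0.477) + 0.333·(0.444−0.391) + 0.291·(0.369−0.241) = +0.117.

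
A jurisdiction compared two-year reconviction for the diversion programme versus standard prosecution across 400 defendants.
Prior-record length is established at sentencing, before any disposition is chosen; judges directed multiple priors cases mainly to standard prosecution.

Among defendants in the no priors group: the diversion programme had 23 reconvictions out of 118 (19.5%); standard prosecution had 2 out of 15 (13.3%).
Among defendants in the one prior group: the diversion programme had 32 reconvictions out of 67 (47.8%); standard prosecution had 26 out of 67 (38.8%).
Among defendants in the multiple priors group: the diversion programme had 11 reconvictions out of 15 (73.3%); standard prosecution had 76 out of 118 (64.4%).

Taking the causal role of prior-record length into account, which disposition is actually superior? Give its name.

standard prosecution is lower inside every prior-record length stratum but the diversion programme is lower in aggregate. Whether to stratify depends on how prior-record length relates to the disposition.
Nothing the disposition does changes prior-record length; the imbalance is an allocation artefact. With prior-record length also predicting the outcome, the pooled figure is confounded, and the within-stratum comparison is the causal one.
Within each level — no priors: 19.5% vs 13.3%; one prior: 47.8% vs 38.8%; multiple priors: 73.3% vs 64.4% — standard prosecution is lower every time.

standard prosecution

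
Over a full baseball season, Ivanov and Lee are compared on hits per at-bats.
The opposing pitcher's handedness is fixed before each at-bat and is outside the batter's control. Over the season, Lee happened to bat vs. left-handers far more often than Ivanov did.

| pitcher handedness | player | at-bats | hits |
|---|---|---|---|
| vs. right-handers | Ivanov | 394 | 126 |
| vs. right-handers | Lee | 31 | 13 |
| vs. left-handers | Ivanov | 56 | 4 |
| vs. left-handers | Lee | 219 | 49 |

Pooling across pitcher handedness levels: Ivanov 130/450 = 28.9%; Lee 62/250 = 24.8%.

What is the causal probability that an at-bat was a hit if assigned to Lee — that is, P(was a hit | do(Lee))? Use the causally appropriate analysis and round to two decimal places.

Lee is higher inside every pitcher handedness stratum but Ivanov is higher in aggregate. Whether to stratify depends on how pitcher handedness relates to the player.
Pitcher handedness differs across players for reasons unrelated to any effect of the player itself, and it separately predicts the outcome — a classic confounder. We must compare within pitcher handedness levels.
Standardising Lee to the population pitcher handedness mix: 0.607·13/31 + 0.393·49/219 = 0.343.

0.34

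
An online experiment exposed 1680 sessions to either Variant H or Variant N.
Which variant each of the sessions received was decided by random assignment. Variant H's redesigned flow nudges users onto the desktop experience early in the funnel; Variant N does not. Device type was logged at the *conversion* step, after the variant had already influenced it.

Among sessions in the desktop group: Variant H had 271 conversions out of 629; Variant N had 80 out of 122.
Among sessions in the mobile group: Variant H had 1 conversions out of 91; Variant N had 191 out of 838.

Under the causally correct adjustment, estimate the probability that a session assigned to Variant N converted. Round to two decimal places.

0.28

Stratifying would compare variants among sessions the variants themselves sorted into device type groups — a form of selection on an intermediate. The unconditioned pooled rates give the total causal effect.
So P(outcome | do(Variant N)) is just the pooled rate for Variant N: 271/960 = 0.282.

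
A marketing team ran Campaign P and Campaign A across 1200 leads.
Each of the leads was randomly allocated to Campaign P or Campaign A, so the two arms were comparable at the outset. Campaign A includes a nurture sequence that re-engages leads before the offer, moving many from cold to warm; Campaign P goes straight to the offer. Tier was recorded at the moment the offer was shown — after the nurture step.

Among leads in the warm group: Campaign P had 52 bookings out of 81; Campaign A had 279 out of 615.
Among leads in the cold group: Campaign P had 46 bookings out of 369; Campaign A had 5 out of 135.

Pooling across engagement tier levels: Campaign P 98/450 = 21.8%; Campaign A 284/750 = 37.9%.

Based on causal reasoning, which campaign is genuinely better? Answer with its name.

Campaign A

The stratified and pooled comparisons disagree (Campaign P wins within each engagement tier; Campaign A wins overall), so the answer turns on the causal role of engagement tier.
Engagement tier here is a post-treatment variable shaped by the campaign; conditioning on it would introduce bias rather than remove it. The overall comparison is the causal one.
Pooled: Campaign P 21.8% vs Campaign A 37.9%; Campaign A is higher overall.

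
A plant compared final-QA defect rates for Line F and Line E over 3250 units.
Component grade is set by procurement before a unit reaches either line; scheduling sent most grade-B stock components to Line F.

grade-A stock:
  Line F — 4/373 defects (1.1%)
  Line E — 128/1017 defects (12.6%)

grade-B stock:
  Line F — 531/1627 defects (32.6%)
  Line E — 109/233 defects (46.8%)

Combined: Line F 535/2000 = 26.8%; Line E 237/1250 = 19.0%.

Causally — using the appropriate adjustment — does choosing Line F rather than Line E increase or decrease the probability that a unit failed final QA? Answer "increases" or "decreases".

decreases

Within every component grade level Line F has the lower rate, yet pooled Line E does — Simpson's reversal.
The imbalance in component grade arose from how units were allocated, not from anything the line did; and component grade independently affects the outcome. The pooled gap is confounded — condition on component grade.
Within each level — grade-A stock: 1.1% vs 12.6%; grade-B stock: 32.6% vs 46.8% — Line F is lower every time.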